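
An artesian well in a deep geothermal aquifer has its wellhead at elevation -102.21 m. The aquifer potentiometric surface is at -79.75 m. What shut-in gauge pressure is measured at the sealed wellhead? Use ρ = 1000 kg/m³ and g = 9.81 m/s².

Head above the cap: Δh = -79.75 − (-102.21) = 22.46 m.
P = ρgΔh = 1000 × 9.81 × 22.46 = 220333 Pa ≈ 220 kPa.

P ≈ 220 kPa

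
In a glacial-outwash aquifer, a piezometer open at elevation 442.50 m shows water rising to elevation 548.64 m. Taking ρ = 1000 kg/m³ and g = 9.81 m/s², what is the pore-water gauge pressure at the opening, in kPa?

P ≈ 1040 kPa

Pressure head ψ = h − z = 548.64 − 442.50 = 106.14 m.
P = ρgψ = 1000 × 9.81 × 106.14 = 1041233 Pa ≈ 1040 kPa.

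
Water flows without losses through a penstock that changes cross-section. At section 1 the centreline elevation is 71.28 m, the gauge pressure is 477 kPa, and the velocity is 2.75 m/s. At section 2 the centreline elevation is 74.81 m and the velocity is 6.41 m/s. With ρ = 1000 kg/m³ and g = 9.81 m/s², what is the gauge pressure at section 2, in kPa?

Pressure head at 1: ψ₁ = P₁/(ρg) = 477×1000 / (1000 × 9.81) = 48.62 m.
Velocity heads: v₁²/2g = 2.75²/19.62 = 0.385 m; v₂²/2g = 6.41²/19.62 = 2.094 m.
Total head H = z₁ + ψ₁ + v₁²/2g = 71.28 + 48.62 + 0.385 = 120.29 m.
ψ₂ = H − z₂ − v₂²/2g = 120.29 − 74.81 − 2.094 = 43.39 m.
P₂ = ρgψ₂ = 1000 × 9.81 × 43.39 ≈ 426 kPa.

P₂ ≈ 426 kPa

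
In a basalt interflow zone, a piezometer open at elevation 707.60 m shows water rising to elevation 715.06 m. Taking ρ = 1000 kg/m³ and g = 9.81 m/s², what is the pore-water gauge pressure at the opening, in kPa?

Pressure head ψ = h − z = 715.06 − 707.60 = 7.46 m.
P = ρgψ = 1000 × 9.81 × 7.46 = 73183 Pa ≈ 73.2 kPa.

P ≈ 73.2 kPa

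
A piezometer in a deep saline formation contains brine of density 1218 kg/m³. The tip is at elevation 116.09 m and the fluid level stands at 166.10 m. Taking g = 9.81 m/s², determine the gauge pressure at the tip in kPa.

P ≈ 598 kPa

Pressure head ψ = h − z = 166.10 − 116.09 = 50.01 m.
P = ρgψ = 1218 × 9.81 × 50.01 = 597548 Pa ≈ 598 kPa.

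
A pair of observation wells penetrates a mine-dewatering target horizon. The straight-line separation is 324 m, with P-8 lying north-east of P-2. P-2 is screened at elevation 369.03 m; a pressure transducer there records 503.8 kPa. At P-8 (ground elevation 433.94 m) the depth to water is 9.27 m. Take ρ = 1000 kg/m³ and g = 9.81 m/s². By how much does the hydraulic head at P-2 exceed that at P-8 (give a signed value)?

Pressure head at P-2: ψ = P/(ρg) = 503.8×1000 / (1000 × 9.81) = 51.36 m.
Total head at P-2: h = z + ψ = 369.03 + 51.36 = 420.39 m.
Total head at P-8: h = 433.94 − 9.27 = 424.67 m.
Head difference: h(P-2) − h(P-8) = 420.39 − 424.67 = -4.28 m.

Δh ≈ -4.28 m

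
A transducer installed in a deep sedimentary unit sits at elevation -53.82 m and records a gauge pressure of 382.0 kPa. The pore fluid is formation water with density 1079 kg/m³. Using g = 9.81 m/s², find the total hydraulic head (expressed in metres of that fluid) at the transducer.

h ≈ -17.73 m

ψ = P/(ρg) = 382.0×1000 / (1079 × 9.81) = 36.09 m.
h = z + ψ = -53.82 + 36.09 = -17.73 m.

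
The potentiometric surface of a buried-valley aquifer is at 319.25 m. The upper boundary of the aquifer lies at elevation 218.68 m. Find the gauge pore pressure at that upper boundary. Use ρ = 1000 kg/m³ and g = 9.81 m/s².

P ≈ 987 kPa

Pressure head at the aquifer top: ψ = h − z = 319.25 − 218.68 = 100.57 m.
P = ρgψ = 1000 × 9.81 × 100.57 = 986592 Pa ≈ 987 kPa.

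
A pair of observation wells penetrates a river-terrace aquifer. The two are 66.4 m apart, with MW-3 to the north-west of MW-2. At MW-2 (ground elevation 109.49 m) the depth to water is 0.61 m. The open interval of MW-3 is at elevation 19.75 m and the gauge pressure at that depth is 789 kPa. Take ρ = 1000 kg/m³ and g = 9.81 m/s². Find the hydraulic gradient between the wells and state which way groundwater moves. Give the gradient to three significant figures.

i ≈ 0.131; groundwater flows toward the north-west

Total head at MW-2: h = 109.49 − 0.61 = 108.88 m.
Pressure head at MW-3: ψ = P/(ρg) = 789×1000 / (1000 × 9.81) = 80.43 m.
Total head at MW-3: h = z + ψ = 19.75 + 80.43 = 100.18 m.
Head difference: h(MW-2) − h(MW-3) = 108.88 − 100.18 = 8.70 m.
Hydraulic gradient: i = |Δh| / L = 8.70 / 66.4 = 0.131.
Flow is from higher to lower head: from MW-2 toward MW-3, i.e. toward the north-west.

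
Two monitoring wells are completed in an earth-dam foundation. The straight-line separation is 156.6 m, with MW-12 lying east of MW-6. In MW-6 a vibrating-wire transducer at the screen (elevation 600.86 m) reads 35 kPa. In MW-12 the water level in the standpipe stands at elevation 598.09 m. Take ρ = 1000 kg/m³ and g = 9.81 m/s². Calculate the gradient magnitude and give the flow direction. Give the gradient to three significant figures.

Pressure head at MW-6: ψ = P/(ρg) = 35×1000 / (1000 × 9.81) = 3.57 m.
Total head at MW-6: h = z + ψ = 600.86 + 3.57 = 604.43 m.
Total head at MW-12: h = 598.09 m (water level in the piezometer is the total head).
Head difference: h(MW-6) − h(MW-12) = 604.43 − 598.09 = 6.34 m.
Hydraulic gradient: i = |Δh| / L = 6.34 / 156.6 = 0.0405.
Flow is from higher to lower head: from MW-6 toward MW-12, i.e. toward the east.

i ≈ 0.0405; groundwater flows toward the east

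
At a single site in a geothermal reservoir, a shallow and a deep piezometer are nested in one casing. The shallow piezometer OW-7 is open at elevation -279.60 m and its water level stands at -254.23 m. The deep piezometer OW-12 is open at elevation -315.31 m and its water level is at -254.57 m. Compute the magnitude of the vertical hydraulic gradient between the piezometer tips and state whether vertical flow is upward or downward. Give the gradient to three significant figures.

|i_v| ≈ 0.00952; vertical flow is downward

Total head at OW-7: h = -254.23 m (water level in the standpipe).
Total head at OW-12: h = -254.57 m.
Δh = h(OW-7) − h(OW-12) = -254.23 − (-254.57) = 0.34 m.
Vertical separation Δz = -279.60 − (-315.31) = 35.71 m.
|i_v| = |Δh| / Δz = 0.34 / 35.71 = 0.00952.
Head is higher in the shallow piezometer, so vertical flow is downward (recharge condition).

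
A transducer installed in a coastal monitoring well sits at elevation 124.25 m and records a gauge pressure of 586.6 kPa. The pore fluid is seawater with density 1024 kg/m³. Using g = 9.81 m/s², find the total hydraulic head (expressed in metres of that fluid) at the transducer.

ψ = P/(ρg) = 586.6×1000 / (1024 × 9.81) = 58.39 m.
h = z + ψ = 124.25 + 58.39 = 182.64 m.

h ≈ 182.64 m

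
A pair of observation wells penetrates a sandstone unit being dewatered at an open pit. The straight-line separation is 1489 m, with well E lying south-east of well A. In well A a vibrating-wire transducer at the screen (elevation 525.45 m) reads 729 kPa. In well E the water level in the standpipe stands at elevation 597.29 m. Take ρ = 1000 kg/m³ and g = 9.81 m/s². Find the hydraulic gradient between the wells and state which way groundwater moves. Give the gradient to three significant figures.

i ≈ 0.00166; groundwater flows toward the south-east

Pressure head at well A: ψ = P/(ρg) = 729×1000 / (1000 × 9.81) = 74.31 m.
Total head at well A: h = z + ψ = 525.45 + 74.31 = 599.76 m.
Total head at well E: h = 597.29 m (water level in the piezometer is the total head).
Head difference: h(well A) − h(well E) = 599.76 − 597.29 = 2.47 m.
Hydraulic gradient: i = |Δh| / L = 2.47 / 1489 = 0.00166.
Flow is from higher to lower head: from well A toward well E, i.e. toward the south-east.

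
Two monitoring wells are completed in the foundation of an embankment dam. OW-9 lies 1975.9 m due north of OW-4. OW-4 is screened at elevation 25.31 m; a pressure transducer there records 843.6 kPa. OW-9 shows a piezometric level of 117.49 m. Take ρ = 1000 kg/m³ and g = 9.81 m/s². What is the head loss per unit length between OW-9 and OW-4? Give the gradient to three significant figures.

i ≈ 0.00313 m/m

Pressure head at OW-4: ψ = P/(ρg) = 843.6×1000 / (1000 × 9.81) = 85.99 m.
Total head at OW-4: h = z + ψ = 25.31 + 85.99 = 111.30 m.
Total head at OW-9: h = 117.49 m (water level in the piezometer is the total head).
Head difference: h(OW-4) − h(OW-9) = 111.30 − 117.49 = -6.19 m.
Hydraulic gradient: i = |Δh| / L = 6.19 / 1975.9 = 0.00313.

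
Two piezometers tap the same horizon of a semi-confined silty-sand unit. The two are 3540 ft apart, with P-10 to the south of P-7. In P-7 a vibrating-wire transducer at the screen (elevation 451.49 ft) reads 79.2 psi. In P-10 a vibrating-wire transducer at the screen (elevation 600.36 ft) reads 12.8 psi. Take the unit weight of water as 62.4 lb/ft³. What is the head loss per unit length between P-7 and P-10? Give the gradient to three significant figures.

Pressure head at P-7: ψ = 144·P/γ = 144 × 79.2 / 62.4 = 182.77 ft.
Total head at P-7: h = z + ψ = 451.49 + 182.77 = 634.26 ft.
Pressure head at P-10: ψ = 144·P/γ = 144 × 12.8 / 62.4 = 29.54 ft.
Total head at P-10: h = z + ψ = 600.36 + 29.54 = 629.90 ft.
Head difference: h(P-7) − h(P-10) = 634.26 − 629.90 = 4.36 ft.
Hydraulic gradient: i = |Δh| / L = 4.36 / 3540 = 0.00123.

i ≈ 0.00123 ft/ft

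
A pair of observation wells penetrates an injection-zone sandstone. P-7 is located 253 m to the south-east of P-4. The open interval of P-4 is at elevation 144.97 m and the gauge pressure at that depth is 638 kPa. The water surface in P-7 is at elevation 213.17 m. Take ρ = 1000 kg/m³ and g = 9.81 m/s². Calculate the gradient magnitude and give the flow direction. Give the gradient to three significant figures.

i ≈ 0.0125; groundwater flows toward the north-west

Pressure head at P-4: ψ = P/(ρg) = 638×1000 / (1000 × 9.81) = 65.04 m.
Total head at P-4: h = z + ψ = 144.97 + 65.04 = 210.01 m.
Total head at P-7: h = 213.17 m (water level in the piezometer is the total head).
Head difference: h(P-4) − h(P-7) = 210.01 − 213.17 = -3.16 m.
Hydraulic gradient: i = |Δh| / L = 3.16 / 253 = 0.0125.
Flow is from higher to lower head: from P-7 toward P-4, i.e. toward the north-west.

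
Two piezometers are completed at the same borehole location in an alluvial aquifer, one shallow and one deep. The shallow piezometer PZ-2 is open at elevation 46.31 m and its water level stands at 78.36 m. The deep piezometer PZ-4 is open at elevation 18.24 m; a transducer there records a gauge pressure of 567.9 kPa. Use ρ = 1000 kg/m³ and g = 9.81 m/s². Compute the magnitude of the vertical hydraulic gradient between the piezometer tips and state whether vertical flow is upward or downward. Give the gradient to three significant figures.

Total head at PZ-2: h = 78.36 m (water level in the standpipe).
Pressure head at PZ-4: ψ = P/(ρg) = 567.9×1000 / (1000 × 9.81) = 57.89 m.
Total head at PZ-4: h = z + ψ = 18.24 + 57.89 = 76.13 m.
Δh = h(PZ-2) − h(PZ-4) = 78.36 − 76.13 = 2.23 m.
Vertical separation Δz = 46.31 − 18.24 = 28.07 m.
|i_v| = |Δh| / Δz = 2.23 / 28.07 = 0.0794.
Head is higher in the shallow piezometer, so vertical flow is downward (recharge condition).

|i_v| ≈ 0.0794; vertical flow is downward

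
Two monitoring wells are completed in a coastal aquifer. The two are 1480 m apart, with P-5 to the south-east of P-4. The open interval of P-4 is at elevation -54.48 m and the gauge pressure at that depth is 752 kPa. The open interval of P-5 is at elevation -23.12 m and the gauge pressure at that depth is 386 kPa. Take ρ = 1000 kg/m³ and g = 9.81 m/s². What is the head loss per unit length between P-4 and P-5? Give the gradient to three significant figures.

i ≈ 0.00402 m/m

Pressure head at P-4: ψ = P/(ρg) = 752×1000 / (1000 × 9.81) = 76.66 m.
Total head at P-4: h = z + ψ = -54.48 + 76.66 = 22.18 m.
Pressure head at P-5: ψ = P/(ρg) = 386×1000 / (1000 × 9.81) = 39.35 m.
Total head at P-5: h = z + ψ = -23.12 + 39.35 = 16.23 m.
Head difference: h(P-4) − h(P-5) = 22.18 − 16.23 = 5.95 m.
Hydraulic gradient: i = |Δh| / L = 5.95 / 1480 = 0.00402.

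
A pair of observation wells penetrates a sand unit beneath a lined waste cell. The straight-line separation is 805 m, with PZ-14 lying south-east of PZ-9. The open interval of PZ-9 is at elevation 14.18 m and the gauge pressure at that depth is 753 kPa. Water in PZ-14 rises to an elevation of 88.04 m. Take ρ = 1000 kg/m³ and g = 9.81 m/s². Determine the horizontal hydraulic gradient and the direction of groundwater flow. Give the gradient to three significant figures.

Pressure head at PZ-9: ψ = P/(ρg) = 753×1000 / (1000 × 9.81) = 76.76 m.
Total head at PZ-9: h = z + ψ = 14.18 + 76.76 = 90.94 m.
Total head at PZ-14: h = 88.04 m (water level in the piezometer is the total head).
Head difference: h(PZ-9) − h(PZ-14) = 90.94 − 88.04 = 2.90 m.
Hydraulic gradient: i = |Δh| / L = 2.90 / 805 = 0.00360.
Flow is from higher to lower head: from PZ-9 toward PZ-14, i.e. toward the south-east.

i ≈ 0.00360; groundwater flows toward the south-east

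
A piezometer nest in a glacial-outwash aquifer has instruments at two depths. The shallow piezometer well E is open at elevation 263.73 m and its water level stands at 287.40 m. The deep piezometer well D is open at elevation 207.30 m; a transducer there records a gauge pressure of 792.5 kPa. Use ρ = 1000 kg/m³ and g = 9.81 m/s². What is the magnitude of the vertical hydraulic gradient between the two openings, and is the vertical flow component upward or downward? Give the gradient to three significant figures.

Total head at well E: h = 287.40 m (water level in the standpipe).
Pressure head at well D: ψ = P/(ρg) = 792.5×1000 / (1000 × 9.81) = 80.78 m.
Total head at well D: h = z + ψ = 207.30 + 80.78 = 288.08 m.
Δh = h(well E) − h(well D) = 287.40 − 288.08 = -0.68 m.
Vertical separation Δz = 263.73 − 207.30 = 56.43 m.
|i_v| = |Δh| / Δz = 0.68 / 56.43 = 0.0121.
Head is higher in the deep piezometer, so vertical flow is upward (discharge condition).

|i_v| ≈ 0.0121; vertical flow is upward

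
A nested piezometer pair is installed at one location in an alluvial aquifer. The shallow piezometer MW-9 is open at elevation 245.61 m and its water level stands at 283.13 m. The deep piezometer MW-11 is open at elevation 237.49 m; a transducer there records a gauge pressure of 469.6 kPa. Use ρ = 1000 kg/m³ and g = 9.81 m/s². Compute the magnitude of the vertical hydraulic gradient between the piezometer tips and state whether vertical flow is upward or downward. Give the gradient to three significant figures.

Total head at MW-9: h = 283.13 m (water level in the standpipe).
Pressure head at MW-11: ψ = P/(ρg) = 469.6×1000 / (1000 × 9.81) = 47.87 m.
Total head at MW-11: h = z + ψ = 237.49 + 47.87 = 285.36 m.
Δh = h(MW-9) − h(MW-11) = 283.13 − 285.36 = -2.23 m.
Vertical separation Δz = 245.61 − 237.49 = 8.12 m.
|i_v| = |Δh| / Δz = 2.23 / 8.12 = 0.275.
Head is higher in the deep piezometer, so vertical flow is upward (discharge condition).

|i_v| ≈ 0.275; vertical flow is upward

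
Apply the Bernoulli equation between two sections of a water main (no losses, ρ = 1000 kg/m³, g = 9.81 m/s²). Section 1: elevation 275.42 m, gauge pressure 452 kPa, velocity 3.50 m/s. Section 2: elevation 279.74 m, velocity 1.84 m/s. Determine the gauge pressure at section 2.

Pressure head at 1: ψ₁ = P₁/(ρg) = 452×1000 / (1000 × 9.81) = 46.08 m.
Velocity heads: v₁²/2g = 3.50²/19.62 = 0.624 m; v₂²/2g = 1.84²/19.62 = 0.173 m.
Total head H = z₁ + ψ₁ + v₁²/2g = 275.42 + 46.08 + 0.624 = 322.12 m.
ψ₂ = H − z₂ − v₂²/2g = 322.12 − 279.74 − 0.173 = 42.21 m.
P₂ = ρgψ₂ = 1000 × 9.81 × 42.21 ≈ 414 kPa.

P₂ ≈ 414 kPa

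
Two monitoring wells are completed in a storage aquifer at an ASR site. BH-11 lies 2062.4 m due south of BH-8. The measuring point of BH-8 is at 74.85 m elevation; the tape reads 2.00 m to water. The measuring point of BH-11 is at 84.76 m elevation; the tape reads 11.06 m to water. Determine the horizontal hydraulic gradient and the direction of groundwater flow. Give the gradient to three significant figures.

i ≈ 0.000412; groundwater flows toward the north

Total head at BH-8: h = 74.85 − 2.00 = 72.85 m.
Total head at BH-11: h = 84.76 − 11.06 = 73.70 m.
Head difference: h(BH-8) − h(BH-11) = 72.85 − 73.70 = -0.85 m.
Hydraulic gradient: i = |Δh| / L = 0.85 / 2062.4 = 0.000412.
Flow is from higher to lower head: from BH-11 toward BH-8, i.e. toward the north.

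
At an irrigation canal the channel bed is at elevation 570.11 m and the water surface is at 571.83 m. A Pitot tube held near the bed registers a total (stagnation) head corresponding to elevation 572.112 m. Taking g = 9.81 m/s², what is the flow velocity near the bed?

Near the bed, under hydrostatic conditions, the piezometric head (z + ψ) equals the free-surface elevation, 571.83 m.
Velocity head = total − piezometric = 572.112 − 571.83 = 0.282 m.
v = √(2g·h_v) = √(2 × 9.81 × 0.282) = 2.35 m/s.

v ≈ 2.35 m/s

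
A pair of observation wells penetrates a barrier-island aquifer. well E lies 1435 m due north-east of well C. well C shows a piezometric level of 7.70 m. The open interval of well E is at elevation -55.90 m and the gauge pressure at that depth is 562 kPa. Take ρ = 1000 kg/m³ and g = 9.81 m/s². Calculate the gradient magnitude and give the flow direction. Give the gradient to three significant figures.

Total head at well C: h = 7.70 m (water level in the piezometer is the total head).
Pressure head at well E: ψ = P/(ρg) = 562×1000 / (1000 × 9.81) = 57.29 m.
Total head at well E: h = z + ψ = -55.90 + 57.29 = 1.39 m.
Head difference: h(well C) − h(well E) = 7.70 − 1.39 = 6.31 m.
Hydraulic gradient: i = |Δh| / L = 6.31 / 1435 = 0.00440.
Flow is from higher to lower head: from well C toward well E, i.e. toward the north-east.

i ≈ 0.00440; groundwater flows toward the north-east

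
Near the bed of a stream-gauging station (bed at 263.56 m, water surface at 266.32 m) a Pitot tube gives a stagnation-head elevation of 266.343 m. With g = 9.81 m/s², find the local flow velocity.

v ≈ 0.672 m/s

Near the bed, under hydrostatic conditions, the piezometric head (z + ψ) equals the free-surface elevation, 266.32 m.
Velocity head = total − piezometric = 266.343 − 266.32 = 0.023 m.
v = √(2g·h_v) = √(2 × 9.81 × 0.023) = 0.672 m/s.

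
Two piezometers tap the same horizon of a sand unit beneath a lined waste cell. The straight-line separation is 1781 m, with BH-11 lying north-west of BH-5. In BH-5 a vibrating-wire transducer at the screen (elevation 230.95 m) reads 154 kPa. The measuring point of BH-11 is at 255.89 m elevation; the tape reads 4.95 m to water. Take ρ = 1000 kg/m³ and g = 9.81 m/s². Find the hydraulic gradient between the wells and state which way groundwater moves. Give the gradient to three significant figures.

Pressure head at BH-5: ψ = P/(ρg) = 154×1000 / (1000 × 9.81) = 15.70 m.
Total head at BH-5: h = z + ψ = 230.95 + 15.70 = 246.65 m.
Total head at BH-11: h = 255.89 − 4.95 = 250.94 m.
Head difference: h(BH-5) − h(BH-11) = 246.65 − 250.94 = -4.29 m.
Hydraulic gradient: i = |Δh| / L = 4.29 / 1781 = 0.00241.
Flow is from higher to lower head: from BH-11 toward BH-5, i.e. toward the south-east.

i ≈ 0.00241; groundwater flows toward the south-east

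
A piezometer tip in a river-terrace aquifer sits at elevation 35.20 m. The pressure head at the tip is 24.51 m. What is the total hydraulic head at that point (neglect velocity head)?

h = z + ψ = 35.20 + 24.51 = 59.71 m.

h ≈ 59.71 m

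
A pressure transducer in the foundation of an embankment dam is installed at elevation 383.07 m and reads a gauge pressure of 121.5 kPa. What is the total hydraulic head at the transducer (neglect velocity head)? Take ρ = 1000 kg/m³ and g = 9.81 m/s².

ψ = P/(ρg) = 121.5×1000 / (1000 × 9.81) = 12.39 m.
h = z + ψ = 383.07 + 12.39 = 395.46 m.

h ≈ 395.46 m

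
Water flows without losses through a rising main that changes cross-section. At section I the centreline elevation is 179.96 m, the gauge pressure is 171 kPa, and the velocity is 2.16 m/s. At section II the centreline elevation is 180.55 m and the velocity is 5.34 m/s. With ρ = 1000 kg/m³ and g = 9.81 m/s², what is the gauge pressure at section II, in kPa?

Pressure head at I: ψ₁ = P₁/(ρg) = 171×1000 / (1000 × 9.81) = 17.43 m.
Velocity heads: v₁²/2g = 2.16²/19.62 = 0.238 m; v₂²/2g = 5.34²/19.62 = 1.453 m.
Total head H = z₁ + ψ₁ + v₁²/2g = 179.96 + 17.43 + 0.238 = 197.63 m.
ψ₂ = H − z₂ − v₂²/2g = 197.63 − 180.55 − 1.453 = 15.63 m.
P₂ = ρgψ₂ = 1000 × 9.81 × 15.63 ≈ 153 kPa.

P₂ ≈ 153 kPa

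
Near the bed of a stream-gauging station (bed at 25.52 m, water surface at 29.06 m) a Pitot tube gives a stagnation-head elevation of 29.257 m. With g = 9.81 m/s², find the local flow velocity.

Near the bed, under hydrostatic conditions, the piezometric head (z + ψ) equals the free-surface elevation, 29.06 m.
Velocity head = total − piezometric = 29.257 − 29.06 = 0.197 m.
v = √(2g·h_v) = √(2 × 9.81 × 0.197) = 1.97 m/s.

v ≈ 1.97 m/s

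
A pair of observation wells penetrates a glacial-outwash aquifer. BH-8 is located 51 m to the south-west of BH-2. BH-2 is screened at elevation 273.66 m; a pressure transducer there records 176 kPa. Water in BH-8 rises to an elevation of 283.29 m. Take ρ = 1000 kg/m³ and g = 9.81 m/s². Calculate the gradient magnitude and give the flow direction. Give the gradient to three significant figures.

i ≈ 0.163; groundwater flows toward the south-west

Pressure head at BH-2: ψ = P/(ρg) = 176×1000 / (1000 × 9.81) = 17.94 m.
Total head at BH-2: h = z + ψ = 273.66 + 17.94 = 291.60 m.
Total head at BH-8: h = 283.29 m (water level in the piezometer is the total head).
Head difference: h(BH-2) − h(BH-8) = 291.60 − 283.29 = 8.31 m.
Hydraulic gradient: i = |Δh| / L = 8.31 / 51 = 0.163.
Flow is from higher to lower head: from BH-2 toward BH-8, i.e. toward the south-west.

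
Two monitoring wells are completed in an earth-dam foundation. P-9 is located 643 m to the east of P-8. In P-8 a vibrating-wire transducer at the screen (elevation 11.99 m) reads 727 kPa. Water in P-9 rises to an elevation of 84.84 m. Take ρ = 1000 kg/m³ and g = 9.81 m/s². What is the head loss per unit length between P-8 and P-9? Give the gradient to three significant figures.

i ≈ 0.00196 m/m

Pressure head at P-8: ψ = P/(ρg) = 727×1000 / (1000 × 9.81) = 74.11 m.
Total head at P-8: h = z + ψ = 11.99 + 74.11 = 86.10 m.
Total head at P-9: h = 84.84 m (water level in the piezometer is the total head).
Head difference: h(P-8) − h(P-9) = 86.10 − 84.84 = 1.26 m.
Hydraulic gradient: i = |Δh| / L = 1.26 / 643 = 0.00196.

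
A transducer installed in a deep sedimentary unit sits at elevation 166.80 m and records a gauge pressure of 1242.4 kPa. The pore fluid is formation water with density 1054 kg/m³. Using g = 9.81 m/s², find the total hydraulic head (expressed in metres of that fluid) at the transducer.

ψ = P/(ρg) = 1242.4×1000 / (1054 × 9.81) = 120.16 m.
h = z + ψ = 166.80 + 120.16 = 286.96 m.

h ≈ 286.96 m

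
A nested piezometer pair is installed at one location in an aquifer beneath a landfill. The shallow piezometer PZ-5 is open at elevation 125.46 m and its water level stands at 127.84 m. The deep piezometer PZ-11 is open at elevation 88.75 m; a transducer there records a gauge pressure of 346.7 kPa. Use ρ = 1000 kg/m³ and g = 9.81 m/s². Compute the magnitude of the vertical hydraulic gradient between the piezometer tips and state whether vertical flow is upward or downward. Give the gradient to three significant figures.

Total head at PZ-5: h = 127.84 m (water level in the standpipe).
Pressure head at PZ-11: ψ = P/(ρg) = 346.7×1000 / (1000 × 9.81) = 35.34 m.
Total head at PZ-11: h = z + ψ = 88.75 + 35.34 = 124.09 m.
Δh = h(PZ-5) − h(PZ-11) = 127.84 − 124.09 = 3.75 m.
Vertical separation Δz = 125.46 − 88.75 = 36.71 m.
|i_v| = |Δh| / Δz = 3.75 / 36.71 = 0.102.
Head is higher in the shallow piezometer, so vertical flow is downward (recharge condition).

|i_v| ≈ 0.102; vertical flow is downward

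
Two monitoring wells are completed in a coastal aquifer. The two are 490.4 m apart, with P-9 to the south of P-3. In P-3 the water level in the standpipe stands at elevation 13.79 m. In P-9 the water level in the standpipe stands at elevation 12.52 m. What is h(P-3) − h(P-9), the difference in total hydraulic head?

Total head at P-3: h = 13.79 m (water level in the piezometer is the total head).
Total head at P-9: h = 12.52 m (water level in the piezometer is the total head).
Head difference: h(P-3) − h(P-9) = 13.79 − 12.52 = 1.27 m.

Δh ≈ 1.27 m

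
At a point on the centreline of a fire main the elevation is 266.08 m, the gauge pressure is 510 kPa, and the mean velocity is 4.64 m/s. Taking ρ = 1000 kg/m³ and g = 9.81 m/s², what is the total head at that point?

h ≈ 319.17 m

Pressure head ψ = P/(ρg) = 510×1000 / (1000 × 9.81) = 51.99 m.
Velocity head = v²/(2g) = 4.64² / (2 × 9.81) = 1.097 m.
h = z + ψ + v²/(2g) = 266.08 + 51.99 + 1.097 = 319.17 m.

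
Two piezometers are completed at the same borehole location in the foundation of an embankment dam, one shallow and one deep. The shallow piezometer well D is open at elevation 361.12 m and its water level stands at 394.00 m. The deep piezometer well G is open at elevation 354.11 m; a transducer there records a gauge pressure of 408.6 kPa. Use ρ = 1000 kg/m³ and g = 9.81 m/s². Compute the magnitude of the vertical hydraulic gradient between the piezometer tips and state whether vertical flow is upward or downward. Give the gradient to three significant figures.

|i_v| ≈ 0.251; vertical flow is upward

Total head at well D: h = 394.00 m (water level in the standpipe).
Pressure head at well G: ψ = P/(ρg) = 408.6×1000 / (1000 × 9.81) = 41.65 m.
Total head at well G: h = z + ψ = 354.11 + 41.65 = 395.76 m.
Δh = h(well D) − h(well G) = 394.00 − 395.76 = -1.76 m.
Vertical separation Δz = 361.12 − 354.11 = 7.01 m.
|i_v| = |Δh| / Δz = 1.76 / 7.01 = 0.251.
Head is higher in the deep piezometer, so vertical flow is upward (discharge condition).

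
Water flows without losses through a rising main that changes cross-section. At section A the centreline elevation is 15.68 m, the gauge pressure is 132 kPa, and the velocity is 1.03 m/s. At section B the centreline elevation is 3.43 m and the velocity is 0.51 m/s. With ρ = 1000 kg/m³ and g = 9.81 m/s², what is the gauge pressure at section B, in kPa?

P₂ ≈ 253 kPa

Pressure head at A: ψ₁ = P₁/(ρg) = 132×1000 / (1000 × 9.81) = 13.46 m.
Velocity heads: v₁²/2g = 1.03²/19.62 = 0.054 m; v₂²/2g = 0.51²/19.62 = 0.013 m.
Total head H = z₁ + ψ₁ + v₁²/2g = 15.68 + 13.46 + 0.054 = 29.19 m.
ψ₂ = H − z₂ − v₂²/2g = 29.19 − 3.43 − 0.013 = 25.75 m.
P₂ = ρgψ₂ = 1000 × 9.81 × 25.75 ≈ 253 kPa.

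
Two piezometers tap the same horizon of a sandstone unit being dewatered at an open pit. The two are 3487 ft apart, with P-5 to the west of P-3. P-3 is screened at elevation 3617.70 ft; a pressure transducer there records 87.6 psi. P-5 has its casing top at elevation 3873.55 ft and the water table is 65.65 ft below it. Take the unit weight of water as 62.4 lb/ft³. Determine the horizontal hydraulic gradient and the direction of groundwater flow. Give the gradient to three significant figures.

i ≈ 0.00343; groundwater flows toward the west

Pressure head at P-3: ψ = 144·P/γ = 144 × 87.6 / 62.4 = 202.15 ft.
Total head at P-3: h = z + ψ = 3617.70 + 202.15 = 3819.85 ft.
Total head at P-5: h = 3873.55 − 65.65 = 3807.90 ft.
Head difference: h(P-3) − h(P-5) = 3819.85 − 3807.90 = 11.95 ft.
Hydraulic gradient: i = |Δh| / L = 11.95 / 3487 = 0.00343.
Flow is from higher to lower head: from P-3 toward P-5, i.e. toward the west.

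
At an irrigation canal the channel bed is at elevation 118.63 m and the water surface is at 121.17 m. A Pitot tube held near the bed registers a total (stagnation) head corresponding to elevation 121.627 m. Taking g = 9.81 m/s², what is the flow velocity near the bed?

v ≈ 2.99 m/s

Near the bed, under hydrostatic conditions, the piezometric head (z + ψ) equals the free-surface elevation, 121.17 m.
Velocity head = total − piezometric = 121.627 − 121.17 = 0.457 m.
v = √(2g·h_v) = √(2 × 9.81 × 0.457) = 2.99 m/s.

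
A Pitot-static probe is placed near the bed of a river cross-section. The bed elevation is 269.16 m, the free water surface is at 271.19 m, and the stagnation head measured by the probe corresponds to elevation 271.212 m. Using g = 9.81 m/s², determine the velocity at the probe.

Near the bed, under hydrostatic conditions, the piezometric head (z + ψ) equals the free-surface elevation, 271.19 m.
Velocity head = total − piezometric = 271.212 − 271.19 = 0.022 m.
v = √(2g·h_v) = √(2 × 9.81 × 0.022) = 0.657 m/s.

v ≈ 0.657 m/s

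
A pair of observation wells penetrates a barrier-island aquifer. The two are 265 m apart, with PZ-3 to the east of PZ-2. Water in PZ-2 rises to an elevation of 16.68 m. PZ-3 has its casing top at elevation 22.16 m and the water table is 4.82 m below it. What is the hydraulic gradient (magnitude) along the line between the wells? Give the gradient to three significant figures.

i ≈ 0.00249

Total head at PZ-2: h = 16.68 m (water level in the piezometer is the total head).
Total head at PZ-3: h = 22.16 − 4.82 = 17.34 m.
Head difference: h(PZ-2) − h(PZ-3) = 16.68 − 17.34 = -0.66 m.
Hydraulic gradient: i = |Δh| / L = 0.66 / 265 = 0.00249.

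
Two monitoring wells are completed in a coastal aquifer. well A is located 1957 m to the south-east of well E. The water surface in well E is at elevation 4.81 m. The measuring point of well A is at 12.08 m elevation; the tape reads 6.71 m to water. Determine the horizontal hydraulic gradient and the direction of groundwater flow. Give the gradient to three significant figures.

i ≈ 0.000286; groundwater flows toward the north-west

Total head at well E: h = 4.81 m (water level in the piezometer is the total head).
Total head at well A: h = 12.08 − 6.71 = 5.37 m.
Head difference: h(well E) − h(well A) = 4.81 − 5.37 = -0.56 m.
Hydraulic gradient: i = |Δh| / L = 0.56 / 1957 = 0.000286.
Flow is from higher to lower head: from well A toward well E, i.e. toward the north-west.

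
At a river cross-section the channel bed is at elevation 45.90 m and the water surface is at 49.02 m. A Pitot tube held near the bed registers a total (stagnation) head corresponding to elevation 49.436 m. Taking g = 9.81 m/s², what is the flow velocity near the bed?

v ≈ 2.86 m/s

Near the bed, under hydrostatic conditions, the piezometric head (z + ψ) equals the free-surface elevation, 49.02 m.
Velocity head = total − piezometric = 49.436 − 49.02 = 0.416 m.
v = √(2g·h_v) = √(2 × 9.81 × 0.416) = 2.86 m/s.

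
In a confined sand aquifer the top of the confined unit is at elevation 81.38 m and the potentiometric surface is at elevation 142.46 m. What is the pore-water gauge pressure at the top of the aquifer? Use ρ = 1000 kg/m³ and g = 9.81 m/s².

P ≈ 599 kPa

Pressure head at the aquifer top: ψ = h − z = 142.46 − 81.38 = 61.08 m.
P = ρgψ = 1000 × 9.81 × 61.08 = 599195 Pa ≈ 599 kPa.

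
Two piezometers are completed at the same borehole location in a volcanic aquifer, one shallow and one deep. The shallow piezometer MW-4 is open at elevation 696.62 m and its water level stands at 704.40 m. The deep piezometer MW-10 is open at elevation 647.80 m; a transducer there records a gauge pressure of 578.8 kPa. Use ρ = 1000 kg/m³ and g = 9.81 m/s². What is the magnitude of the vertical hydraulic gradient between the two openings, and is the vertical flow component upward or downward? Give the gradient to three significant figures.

Total head at MW-4: h = 704.40 m (water level in the standpipe).
Pressure head at MW-10: ψ = P/(ρg) = 578.8×1000 / (1000 × 9.81) = 59.00 m.
Total head at MW-10: h = z + ψ = 647.80 + 59.00 = 706.80 m.
Δh = h(MW-4) − h(MW-10) = 704.40 − 706.80 = -2.40 m.
Vertical separation Δz = 696.62 − 647.80 = 48.82 m.
|i_v| = |Δh| / Δz = 2.40 / 48.82 = 0.0492.
Head is higher in the deep piezometer, so vertical flow is upward (discharge condition).

|i_v| ≈ 0.0492; vertical flow is upward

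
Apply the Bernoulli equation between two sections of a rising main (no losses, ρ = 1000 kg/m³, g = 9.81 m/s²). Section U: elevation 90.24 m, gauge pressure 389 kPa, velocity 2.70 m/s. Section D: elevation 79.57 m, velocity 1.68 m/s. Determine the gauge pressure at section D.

P₂ ≈ 496 kPa

Pressure head at U: ψ₁ = P₁/(ρg) = 389×1000 / (1000 × 9.81) = 39.65 m.
Velocity heads: v₁²/2g = 2.70²/19.62 = 0.372 m; v₂²/2g = 1.68²/19.62 = 0.144 m.
Total head H = z₁ + ψ₁ + v₁²/2g = 90.24 + 39.65 + 0.372 = 130.26 m.
ψ₂ = H − z₂ − v₂²/2g = 130.26 − 79.57 − 0.144 = 50.55 m.
P₂ = ρgψ₂ = 1000 × 9.81 × 50.55 ≈ 496 kPa.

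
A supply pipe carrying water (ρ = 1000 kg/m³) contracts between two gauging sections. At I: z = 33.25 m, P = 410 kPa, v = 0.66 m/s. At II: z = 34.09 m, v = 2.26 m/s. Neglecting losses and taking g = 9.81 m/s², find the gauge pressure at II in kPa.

Pressure head at I: ψ₁ = P₁/(ρg) = 410×1000 / (1000 × 9.81) = 41.79 m.
Velocity heads: v₁²/2g = 0.66²/19.62 = 0.022 m; v₂²/2g = 2.26²/19.62 = 0.260 m.
Total head H = z₁ + ψ₁ + v₁²/2g = 33.25 + 41.79 + 0.022 = 75.06 m.
ψ₂ = H − z₂ − v₂²/2g = 75.06 − 34.09 − 0.260 = 40.71 m.
P₂ = ρgψ₂ = 1000 × 9.81 × 40.71 ≈ 399 kPa.

P₂ ≈ 399 kPa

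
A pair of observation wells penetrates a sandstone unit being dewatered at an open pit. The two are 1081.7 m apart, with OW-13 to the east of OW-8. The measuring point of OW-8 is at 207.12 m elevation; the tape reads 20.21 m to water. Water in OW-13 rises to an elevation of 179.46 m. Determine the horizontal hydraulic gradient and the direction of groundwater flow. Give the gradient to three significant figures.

Total head at OW-8: h = 207.12 − 20.21 = 186.91 m.
Total head at OW-13: h = 179.46 m (water level in the piezometer is the total head).
Head difference: h(OW-8) − h(OW-13) = 186.91 − 179.46 = 7.45 m.
Hydraulic gradient: i = |Δh| / L = 7.45 / 1081.7 = 0.00689.
Flow is from higher to lower head: from OW-8 toward OW-13, i.e. toward the east.

i ≈ 0.00689; groundwater flows toward the east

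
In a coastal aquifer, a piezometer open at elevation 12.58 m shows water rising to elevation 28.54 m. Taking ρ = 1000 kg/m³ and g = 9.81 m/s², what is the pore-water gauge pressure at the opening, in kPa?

P ≈ 157 kPa

Pressure head ψ = h − z = 28.54 − 12.58 = 15.96 m.
P = ρgψ = 1000 × 9.81 × 15.96 = 156568 Pa ≈ 157 kPa.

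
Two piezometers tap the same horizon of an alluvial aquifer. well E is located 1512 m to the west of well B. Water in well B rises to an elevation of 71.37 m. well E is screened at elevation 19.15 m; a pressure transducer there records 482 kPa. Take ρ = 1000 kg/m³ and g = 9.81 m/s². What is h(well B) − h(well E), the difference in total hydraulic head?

Δh ≈ 3.09 m

Total head at well B: h = 71.37 m (water level in the piezometer is the total head).
Pressure head at well E: ψ = P/(ρg) = 482×1000 / (1000 × 9.81) = 49.13 m.
Total head at well E: h = z + ψ = 19.15 + 49.13 = 68.28 m.
Head difference: h(well B) − h(well E) = 71.37 − 68.28 = 3.09 m.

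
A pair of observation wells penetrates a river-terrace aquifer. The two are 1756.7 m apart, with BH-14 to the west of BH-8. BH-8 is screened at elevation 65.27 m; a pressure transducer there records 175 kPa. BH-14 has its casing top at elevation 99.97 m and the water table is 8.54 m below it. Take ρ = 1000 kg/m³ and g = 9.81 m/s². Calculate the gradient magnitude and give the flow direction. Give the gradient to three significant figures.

Pressure head at BH-8: ψ = P/(ρg) = 175×1000 / (1000 × 9.81) = 17.84 m.
Total head at BH-8: h = z + ψ = 65.27 + 17.84 = 83.11 m.
Total head at BH-14: h = 99.97 − 8.54 = 91.43 m.
Head difference: h(BH-8) − h(BH-14) = 83.11 − 91.43 = -8.32 m.
Hydraulic gradient: i = |Δh| / L = 8.32 / 1756.7 = 0.00474.
Flow is from higher to lower head: from BH-14 toward BH-8, i.e. toward the east.

i ≈ 0.00474; groundwater flows toward the east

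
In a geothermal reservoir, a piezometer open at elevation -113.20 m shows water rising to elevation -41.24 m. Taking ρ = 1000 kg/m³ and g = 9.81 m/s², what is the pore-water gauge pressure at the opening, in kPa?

Pressure head ψ = h − z = -41.24 − (-113.20) = 71.96 m.
P = ρgψ = 1000 × 9.81 × 71.96 = 705928 Pa ≈ 706 kPa.

P ≈ 706 kPa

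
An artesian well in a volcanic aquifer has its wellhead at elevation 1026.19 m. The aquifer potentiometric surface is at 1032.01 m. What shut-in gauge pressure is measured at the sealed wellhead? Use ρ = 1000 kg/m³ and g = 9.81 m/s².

Head above the cap: Δh = 1032.01 − 1026.19 = 5.82 m.
P = ρgΔh = 1000 × 9.81 × 5.82 = 57094 Pa ≈ 57.1 kPa.

P ≈ 57.1 kPa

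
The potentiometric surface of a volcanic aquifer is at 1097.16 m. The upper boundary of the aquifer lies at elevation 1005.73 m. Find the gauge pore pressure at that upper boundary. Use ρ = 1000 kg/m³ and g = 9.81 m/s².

P ≈ 897 kPa

Pressure head at the aquifer top: ψ = h − z = 1097.16 − 1005.73 = 91.43 m.
P = ρgψ = 1000 × 9.81 × 91.43 = 896928 Pa ≈ 897 kPa.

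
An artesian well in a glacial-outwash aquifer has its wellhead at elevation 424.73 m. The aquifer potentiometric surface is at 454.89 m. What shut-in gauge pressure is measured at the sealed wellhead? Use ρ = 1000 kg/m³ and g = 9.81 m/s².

Head above the cap: Δh = 454.89 − 424.73 = 30.16 m.
P = ρgΔh = 1000 × 9.81 × 30.16 = 295870 Pa ≈ 296 kPa.

P ≈ 296 kPa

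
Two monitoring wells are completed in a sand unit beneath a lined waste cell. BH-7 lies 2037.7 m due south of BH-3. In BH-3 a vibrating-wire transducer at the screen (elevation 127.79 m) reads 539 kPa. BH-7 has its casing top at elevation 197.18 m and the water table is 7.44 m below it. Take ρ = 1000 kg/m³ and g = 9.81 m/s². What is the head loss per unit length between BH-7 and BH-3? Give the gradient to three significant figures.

Pressure head at BH-3: ψ = P/(ρg) = 539×1000 / (1000 × 9.81) = 54.94 m.
Total head at BH-3: h = z + ψ = 127.79 + 54.94 = 182.73 m.
Total head at BH-7: h = 197.18 − 7.44 = 189.74 m.
Head difference: h(BH-3) − h(BH-7) = 182.73 − 189.74 = -7.01 m.
Hydraulic gradient: i = |Δh| / L = 7.01 / 2037.7 = 0.00344.

i ≈ 0.00344 m/m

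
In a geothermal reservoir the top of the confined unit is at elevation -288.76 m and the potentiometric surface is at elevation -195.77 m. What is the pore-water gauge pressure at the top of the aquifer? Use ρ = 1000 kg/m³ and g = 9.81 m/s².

P ≈ 912 kPa

Pressure head at the aquifer top: ψ = h − z = -195.77 − (-288.76) = 92.99 m.
P = ρgψ = 1000 × 9.81 × 92.99 = 912232 Pa ≈ 912 kPa.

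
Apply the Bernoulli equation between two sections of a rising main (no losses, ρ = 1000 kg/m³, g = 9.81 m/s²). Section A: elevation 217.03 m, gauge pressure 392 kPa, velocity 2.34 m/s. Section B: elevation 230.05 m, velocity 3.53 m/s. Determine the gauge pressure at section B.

P₂ ≈ 261 kPa

Pressure head at A: ψ₁ = P₁/(ρg) = 392×1000 / (1000 × 9.81) = 39.96 m.
Velocity heads: v₁²/2g = 2.34²/19.62 = 0.279 m; v₂²/2g = 3.53²/19.62 = 0.635 m.
Total head H = z₁ + ψ₁ + v₁²/2g = 217.03 + 39.96 + 0.279 = 257.27 m.
ψ₂ = H − z₂ − v₂²/2g = 257.27 − 230.05 − 0.635 = 26.58 m.
P₂ = ρgψ₂ = 1000 × 9.81 × 26.58 ≈ 261 kPa.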